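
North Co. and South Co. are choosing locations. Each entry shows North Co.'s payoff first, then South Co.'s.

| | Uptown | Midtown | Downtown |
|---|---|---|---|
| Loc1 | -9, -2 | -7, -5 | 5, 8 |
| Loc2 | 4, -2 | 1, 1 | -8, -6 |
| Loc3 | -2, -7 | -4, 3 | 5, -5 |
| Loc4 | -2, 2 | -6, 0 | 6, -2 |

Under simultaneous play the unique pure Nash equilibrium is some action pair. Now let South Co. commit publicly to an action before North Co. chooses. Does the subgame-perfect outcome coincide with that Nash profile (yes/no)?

yes

Work backward from North Co.'s decision.
- Uptown: North Co. compares -9, 4, -2, -2 and picks Loc2; South Co. would get -2.
- Midtown: North Co. compares -7, 1, -4, -6 and picks Loc2; South Co. would get 1.
- Downtown: North Co. compares 5, -8, 5, 6 and picks Loc4; South Co. would get -2.
South Co.'s induced payoffs are -2, 1, -2, so South Co. commits to Midtown. Subgame-perfect outcome: (Loc2, Midtown) with payoffs (1, 1).
For the simultaneous game, intersect best replies.
North Co.'s best replies: Uptown→Loc2; Midtown→Loc2; Downtown→Loc4.
South Co.'s best replies: Loc1→Downtown; Loc2→Midtown; Loc3→Midtown; Loc4→Uptown.
Only (Loc2, Midtown) has each player best-responding; Nash payoffs (1, 1).
Sequential outcome (Loc2, Midtown) coincides with the Nash profile (Loc2, Midtown).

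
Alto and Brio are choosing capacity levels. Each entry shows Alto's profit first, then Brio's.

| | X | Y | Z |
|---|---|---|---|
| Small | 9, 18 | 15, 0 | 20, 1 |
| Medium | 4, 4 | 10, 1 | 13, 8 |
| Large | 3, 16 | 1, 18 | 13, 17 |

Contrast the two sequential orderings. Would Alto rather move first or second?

first

If Alto leads: Brio's best replies are Small→X, Medium→Z, Large→Y; Alto's induced payoffs 9, 13, 1; outcome (Medium, Z), payoffs (13, 8).
If Brio leads: Alto's best replies are X→Small, Y→Small, Z→Small; Brio's induced payoffs 18, 0, 1; outcome (Small, X), payoffs (9, 18).
Alto gets 13 moving first and 9 moving second, so Alto prefers to move first.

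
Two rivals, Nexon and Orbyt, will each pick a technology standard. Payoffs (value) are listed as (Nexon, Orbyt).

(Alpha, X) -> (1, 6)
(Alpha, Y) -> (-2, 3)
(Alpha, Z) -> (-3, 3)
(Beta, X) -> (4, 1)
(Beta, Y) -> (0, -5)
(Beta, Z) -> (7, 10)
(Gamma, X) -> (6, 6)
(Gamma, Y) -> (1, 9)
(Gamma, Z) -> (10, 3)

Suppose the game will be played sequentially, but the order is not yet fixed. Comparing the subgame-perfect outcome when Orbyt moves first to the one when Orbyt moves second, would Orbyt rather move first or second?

second

If Nexon leads: Orbyt's best replies are Alpha→X, Beta→Z, Gamma→Y; Nexon's induced payoffs 1, 7, 1; outcome (Beta, Z), payoffs (7, 10).
If Orbyt leads: Nexon's best replies are X→Gamma, Y→Gamma, Z→Gamma; Orbyt's induced payoffs 6, 9, 3; outcome (Gamma, Y), payoffs (1, 9).
Orbyt gets 9 moving first and 10 moving second, so Orbyt prefers to move second.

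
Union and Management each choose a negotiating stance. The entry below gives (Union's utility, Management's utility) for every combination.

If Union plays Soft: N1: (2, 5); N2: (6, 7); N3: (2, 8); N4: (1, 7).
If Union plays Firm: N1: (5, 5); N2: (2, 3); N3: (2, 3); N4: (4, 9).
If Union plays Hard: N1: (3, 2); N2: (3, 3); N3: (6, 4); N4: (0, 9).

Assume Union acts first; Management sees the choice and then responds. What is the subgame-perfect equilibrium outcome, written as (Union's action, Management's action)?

Work backward from Management's decision.
- Soft: Management compares 5, 7, 8, 7 and picks N3; Union would get 2.
- Firm: Management compares 5, 3, 3, 9 and picks N4; Union would get 4.
- Hard: Management compares 2, 3, 4, 9 and picks N4; Union would get 0.
Maximizing over 2, 4, 0, Union chooses Firm. Subgame-perfect outcome: (Firm, N4) with payoffs (4, 9).

(Firm, N4)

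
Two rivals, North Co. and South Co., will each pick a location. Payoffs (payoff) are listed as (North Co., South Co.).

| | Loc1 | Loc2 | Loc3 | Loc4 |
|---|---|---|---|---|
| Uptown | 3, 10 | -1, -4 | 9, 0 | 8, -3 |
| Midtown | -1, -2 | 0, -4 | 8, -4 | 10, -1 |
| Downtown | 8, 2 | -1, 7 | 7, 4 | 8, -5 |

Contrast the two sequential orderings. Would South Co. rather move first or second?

first

If North Co. leads: South Co.'s best replies are Uptown→Loc1, Midtown→Loc4, Downtown→Loc2; North Co.'s induced payoffs 3, 10, -1; outcome (Midtown, Loc4), payoffs (10, -1).
If South Co. leads: North Co.'s best replies are Loc1→Downtown, Loc2→Midtown, Loc3→Uptown, Loc4→Midtown; South Co.'s induced payoffs 2, -4, 0, -1; outcome (Downtown, Loc1), payoffs (8, 2).
South Co. gets 2 moving first and -1 moving second, so South Co. prefers to move first.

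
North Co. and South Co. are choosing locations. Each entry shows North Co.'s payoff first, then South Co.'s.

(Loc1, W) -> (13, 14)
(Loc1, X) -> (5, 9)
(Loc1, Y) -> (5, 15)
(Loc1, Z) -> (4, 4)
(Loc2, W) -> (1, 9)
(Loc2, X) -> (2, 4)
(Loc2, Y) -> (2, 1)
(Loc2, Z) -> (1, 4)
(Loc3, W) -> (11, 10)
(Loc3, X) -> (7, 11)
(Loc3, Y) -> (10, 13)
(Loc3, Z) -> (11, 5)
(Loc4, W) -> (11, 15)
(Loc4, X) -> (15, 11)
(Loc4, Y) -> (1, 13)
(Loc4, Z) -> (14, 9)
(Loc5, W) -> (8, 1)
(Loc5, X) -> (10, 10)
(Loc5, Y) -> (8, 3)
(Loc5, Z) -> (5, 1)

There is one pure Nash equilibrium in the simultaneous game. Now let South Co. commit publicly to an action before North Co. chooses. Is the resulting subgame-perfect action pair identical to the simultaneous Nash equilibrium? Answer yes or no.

Backward induction with South Co. moving first.
- W: BR = Loc1, leader payoff 14.
- X: BR = Loc4, leader payoff 11.
- Y: BR = Loc3, leader payoff 13.
- Z: BR = Loc4, leader payoff 9.
Among 14, 11, 13, 9, the best is 14 at W. Subgame-perfect outcome: (Loc1, W) with payoffs (13, 14).
For the simultaneous game, intersect best replies.
North Co.'s best replies: W→Loc1; X→Loc4; Y→Loc3; Z→Loc4.
South Co.'s best replies: Loc1→Y; Loc2→W; Loc3→Y; Loc4→W; Loc5→X.
Only (Loc3, Y) has each player best-responding; Nash payoffs (10, 13).
Sequential outcome (Loc1, W) differs from the Nash profile (Loc3, Y).

no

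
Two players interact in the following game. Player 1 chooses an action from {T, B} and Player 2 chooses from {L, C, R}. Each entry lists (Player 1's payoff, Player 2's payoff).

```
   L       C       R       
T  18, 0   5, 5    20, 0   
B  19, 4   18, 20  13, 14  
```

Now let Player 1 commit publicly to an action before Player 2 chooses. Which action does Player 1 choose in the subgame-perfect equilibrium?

B

Backward induction with Player 1 moving first.
- T: Player 2 compares 0, 5, 0 and picks C; Player 1 would get 5.
- B: Player 2 compares 4, 20, 14 and picks C; Player 1 would get 18.
Maximizing over 5, 18, Player 1 chooses B. Subgame-perfect outcome: (B, C) with payoffs (18, 20).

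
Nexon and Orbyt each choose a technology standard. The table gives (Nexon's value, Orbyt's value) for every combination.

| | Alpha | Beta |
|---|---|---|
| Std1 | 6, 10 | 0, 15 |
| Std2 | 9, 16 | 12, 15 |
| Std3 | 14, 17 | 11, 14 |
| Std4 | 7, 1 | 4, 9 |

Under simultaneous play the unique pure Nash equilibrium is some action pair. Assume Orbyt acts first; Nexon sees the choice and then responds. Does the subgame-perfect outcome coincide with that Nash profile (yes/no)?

Work backward from Nexon's decision.
- Alpha: Nexon compares 6, 9, 14, 7 and picks Std3; Orbyt would get 17.
- Beta: Nexon compares 0, 12, 11, 4 and picks Std2; Orbyt would get 15.
Among 17, 15, the best is 17 at Alpha. Subgame-perfect outcome: (Std3, Alpha) with payoffs (14, 17).
Under simultaneous play:
Nexon's best replies: Alpha→Std3; Beta→Std2.
Orbyt's best replies: Std1→Beta; Std2→Alpha; Std3→Alpha; Std4→Beta.
Only (Std3, Alpha) has each player best-responding; Nash payoffs (14, 17).
Sequential outcome (Std3, Alpha) coincides with the Nash profile (Std3, Alpha).

yes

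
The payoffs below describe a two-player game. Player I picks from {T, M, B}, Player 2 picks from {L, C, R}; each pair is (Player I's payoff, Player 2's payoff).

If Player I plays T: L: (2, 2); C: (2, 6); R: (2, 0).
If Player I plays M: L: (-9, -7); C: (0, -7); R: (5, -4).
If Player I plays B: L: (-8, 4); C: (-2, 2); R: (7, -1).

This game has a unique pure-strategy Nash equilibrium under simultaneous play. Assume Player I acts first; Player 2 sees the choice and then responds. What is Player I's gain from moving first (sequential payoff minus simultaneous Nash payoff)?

Solve by backward induction (Player I leads).
- T → Player 2 plays C (best of 2, 6, 0); Player I gets 2.
- M → Player 2 plays R (best of -7, -7, -4); Player I gets 5.
- B → Player 2 plays L (best of 4, 2, -1); Player I gets -8.
Player I's induced payoffs are 2, 5, -8, so Player I commits to M. Subgame-perfect outcome: (M, R) with payoffs (5, -4).
Under simultaneous play:
Player I's best replies: L→T; C→T; R→B.
Player 2's best replies: T→C; M→R; B→L.
Only (T, C) has each player best-responding; Nash payoffs (2, 6).
Player I's commitment gain: 5 − 2 = 3.

3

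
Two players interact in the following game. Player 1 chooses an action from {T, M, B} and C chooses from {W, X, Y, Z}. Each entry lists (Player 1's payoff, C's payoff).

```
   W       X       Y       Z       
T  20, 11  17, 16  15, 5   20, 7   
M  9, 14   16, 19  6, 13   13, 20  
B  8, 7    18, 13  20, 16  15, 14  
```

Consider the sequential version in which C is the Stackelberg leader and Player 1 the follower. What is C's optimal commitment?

Backward induction with C moving first.
- W: BR = T, leader payoff 11.
- X: BR = B, leader payoff 13.
- Y: BR = B, leader payoff 16.
- Z: BR = T, leader payoff 7.
C's induced payoffs are 11, 13, 16, 7, so C commits to Y. Subgame-perfect outcome: (B, Y) with payoffs (20, 16).

Y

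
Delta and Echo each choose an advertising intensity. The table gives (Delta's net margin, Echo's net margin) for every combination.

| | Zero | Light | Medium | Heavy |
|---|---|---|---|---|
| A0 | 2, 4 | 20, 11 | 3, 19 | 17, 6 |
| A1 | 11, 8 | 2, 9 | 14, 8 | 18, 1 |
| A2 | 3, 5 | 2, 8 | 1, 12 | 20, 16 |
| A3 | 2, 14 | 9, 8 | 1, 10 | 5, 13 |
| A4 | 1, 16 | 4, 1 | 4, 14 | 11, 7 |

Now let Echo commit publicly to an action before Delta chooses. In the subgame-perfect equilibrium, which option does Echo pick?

Backward induction with Echo moving first.
- Zero: BR = A1, leader payoff 8.
- Light: BR = A0, leader payoff 11.
- Medium: BR = A1, leader payoff 8.
- Heavy: BR = A2, leader payoff 16.
Echo's induced payoffs are 8, 11, 8, 16, so Echo commits to Heavy. Subgame-perfect outcome: (A2, Heavy) with payoffs (20, 16).

Heavy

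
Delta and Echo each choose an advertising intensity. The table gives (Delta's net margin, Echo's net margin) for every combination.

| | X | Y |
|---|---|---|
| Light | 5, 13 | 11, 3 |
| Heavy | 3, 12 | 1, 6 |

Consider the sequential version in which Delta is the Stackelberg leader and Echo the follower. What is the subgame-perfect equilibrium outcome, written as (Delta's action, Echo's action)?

(Light, X)

Echo best-responds to each possible Delta move:
- Light: BR = X, leader payoff 5.
- Heavy: BR = X, leader payoff 3.
Maximizing over 5, 3, Delta chooses Light. Subgame-perfect outcome: (Light, X) with payoffs (5, 13).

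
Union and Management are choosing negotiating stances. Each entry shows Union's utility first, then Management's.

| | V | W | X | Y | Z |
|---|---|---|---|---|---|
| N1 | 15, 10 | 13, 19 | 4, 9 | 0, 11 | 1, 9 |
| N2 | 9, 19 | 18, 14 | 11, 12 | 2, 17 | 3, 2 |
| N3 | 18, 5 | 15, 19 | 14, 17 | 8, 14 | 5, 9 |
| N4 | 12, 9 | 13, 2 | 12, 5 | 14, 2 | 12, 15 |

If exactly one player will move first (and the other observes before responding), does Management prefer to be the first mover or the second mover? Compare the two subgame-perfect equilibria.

If Union leads: Management's best replies are N1→W, N2→V, N3→W, N4→Z; Union's induced payoffs 13, 9, 15, 12; outcome (N3, W), payoffs (15, 19).
If Management leads: Union's best replies are V→N3, W→N2, X→N3, Y→N4, Z→N4; Management's induced payoffs 5, 14, 17, 2, 15; outcome (N3, X), payoffs (14, 17).
Management gets 17 moving first and 19 moving second, so Management prefers to move second.

second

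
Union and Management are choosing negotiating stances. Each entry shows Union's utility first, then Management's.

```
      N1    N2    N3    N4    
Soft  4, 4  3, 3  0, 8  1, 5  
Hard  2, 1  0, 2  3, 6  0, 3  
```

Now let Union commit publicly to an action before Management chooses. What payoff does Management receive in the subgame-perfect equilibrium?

Management best-responds to each possible Union move:
- Soft: Management compares 4, 3, 8, 5 and picks N3; Union would get 0.
- Hard: Management compares 1, 2, 6, 3 and picks N3; Union would get 3.
Among 0, 3, the best is 3 at Hard. Subgame-perfect outcome: (Hard, N3) with payoffs (3, 6).

6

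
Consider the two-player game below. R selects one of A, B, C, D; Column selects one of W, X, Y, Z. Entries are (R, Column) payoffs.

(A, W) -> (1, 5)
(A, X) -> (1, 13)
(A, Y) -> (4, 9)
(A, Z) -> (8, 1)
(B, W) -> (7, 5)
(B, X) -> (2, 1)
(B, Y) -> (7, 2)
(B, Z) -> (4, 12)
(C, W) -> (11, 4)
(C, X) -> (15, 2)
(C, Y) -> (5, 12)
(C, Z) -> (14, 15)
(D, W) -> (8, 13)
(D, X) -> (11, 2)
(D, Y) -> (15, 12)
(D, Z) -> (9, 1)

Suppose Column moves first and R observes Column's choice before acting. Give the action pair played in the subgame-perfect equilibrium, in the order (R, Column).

R best-responds to each possible Column move:
- W: R compares 1, 7, 11, 8 and picks C; Column would get 4.
- X: R compares 1, 2, 15, 11 and picks C; Column would get 2.
- Y: R compares 4, 7, 5, 15 and picks D; Column would get 12.
- Z: R compares 8, 4, 14, 9 and picks C; Column would get 15.
Maximizing over 4, 2, 12, 15, Column chooses Z. Subgame-perfect outcome: (C, Z) with payoffs (14, 15).

(C, Z)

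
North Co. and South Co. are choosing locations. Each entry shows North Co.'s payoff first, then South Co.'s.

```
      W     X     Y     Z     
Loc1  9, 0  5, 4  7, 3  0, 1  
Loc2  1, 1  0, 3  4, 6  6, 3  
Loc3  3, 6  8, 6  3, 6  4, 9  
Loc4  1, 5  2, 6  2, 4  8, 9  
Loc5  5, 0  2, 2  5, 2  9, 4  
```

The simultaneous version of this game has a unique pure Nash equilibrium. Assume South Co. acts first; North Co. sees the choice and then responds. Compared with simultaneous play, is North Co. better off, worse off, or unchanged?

worse off

Solve by backward induction (South Co. leads).
- W: North Co. compares 9, 1, 3, 1, 5 and picks Loc1; South Co. would get 0.
- X: North Co. compares 5, 0, 8, 2, 2 and picks Loc3; South Co. would get 6.
- Y: North Co. compares 7, 4, 3, 2, 5 and picks Loc1; South Co. would get 3.
- Z: North Co. compares 0, 6, 4, 8, 9 and picks Loc5; South Co. would get 4.
Among 0, 6, 3, 4, the best is 6 at X. Subgame-perfect outcome: (Loc3, X) with payoffs (8, 6).
Now find the simultaneous Nash equilibrium.
North Co.'s best replies: W→Loc1; X→Loc3; Y→Loc1; Z→Loc5.
South Co.'s best replies: Loc1→X; Loc2→Y; Loc3→Z; Loc4→Z; Loc5→Z.
The unique mutual best reply is (Loc5, Z), giving (9, 4).
North Co. earns 8 sequentially versus 9 at the Nash outcome: worse off.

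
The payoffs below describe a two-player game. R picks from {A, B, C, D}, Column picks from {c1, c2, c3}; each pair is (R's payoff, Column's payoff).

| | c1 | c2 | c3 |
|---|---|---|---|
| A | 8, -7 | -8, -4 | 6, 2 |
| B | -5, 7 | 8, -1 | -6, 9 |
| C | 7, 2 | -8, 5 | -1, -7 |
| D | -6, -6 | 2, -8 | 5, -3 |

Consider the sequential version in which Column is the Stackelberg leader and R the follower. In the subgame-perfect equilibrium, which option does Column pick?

Work backward from R's decision.
- c1: R compares 8, -5, 7, -6 and picks A; Column would get -7.
- c2: R compares -8, 8, -8, 2 and picks B; Column would get -1.
- c3: R compares 6, -6, -1, 5 and picks A; Column would get 2.
Maximizing over -7, -1, 2, Column chooses c3. Subgame-perfect outcome: (A, c3) with payoffs (6, 2).

c3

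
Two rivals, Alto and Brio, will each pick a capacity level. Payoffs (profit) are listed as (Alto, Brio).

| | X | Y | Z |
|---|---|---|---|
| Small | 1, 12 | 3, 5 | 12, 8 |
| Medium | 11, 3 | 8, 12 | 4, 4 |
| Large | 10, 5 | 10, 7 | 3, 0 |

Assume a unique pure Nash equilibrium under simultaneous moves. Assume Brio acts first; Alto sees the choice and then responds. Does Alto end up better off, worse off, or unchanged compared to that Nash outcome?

Solve by backward induction (Brio leads).
- X: Alto compares 1, 11, 10 and picks Medium; Brio would get 3.
- Y: Alto compares 3, 8, 10 and picks Large; Brio would get 7.
- Z: Alto compares 12, 4, 3 and picks Small; Brio would get 8.
Among 3, 7, 8, the best is 8 at Z. Subgame-perfect outcome: (Small, Z) with payoffs (12, 8).
Now find the simultaneous Nash equilibrium.
Alto's best replies: X→Medium; Y→Large; Z→Small.
Brio's best replies: Small→X; Medium→Y; Large→Y.
The unique mutual best reply is (Large, Y), giving (10, 7).
Alto earns 12 sequentially versus 10 at the Nash outcome: better off.

better off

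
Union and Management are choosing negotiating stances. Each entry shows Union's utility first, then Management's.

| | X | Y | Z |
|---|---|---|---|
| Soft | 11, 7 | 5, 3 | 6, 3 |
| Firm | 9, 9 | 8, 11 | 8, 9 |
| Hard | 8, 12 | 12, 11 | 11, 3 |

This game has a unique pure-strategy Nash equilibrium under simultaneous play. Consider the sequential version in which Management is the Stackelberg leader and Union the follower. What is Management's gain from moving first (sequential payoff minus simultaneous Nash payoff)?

Solve by backward induction (Management leads).
- X: Union compares 11, 9, 8 and picks Soft; Management would get 7.
- Y: Union compares 5, 8, 12 and picks Hard; Management would get 11.
- Z: Union compares 6, 8, 11 and picks Hard; Management would get 3.
Among 7, 11, 3, the best is 11 at Y. Subgame-perfect outcome: (Hard, Y) with payoffs (12, 11).
Under simultaneous play:
Union's best replies: X→Soft; Y→Hard; Z→Hard.
Management's best replies: Soft→X; Firm→Y; Hard→X.
The unique mutual best reply is (Soft, X), giving (11, 7).
Management's commitment gain: 11 − 7 = 4.

4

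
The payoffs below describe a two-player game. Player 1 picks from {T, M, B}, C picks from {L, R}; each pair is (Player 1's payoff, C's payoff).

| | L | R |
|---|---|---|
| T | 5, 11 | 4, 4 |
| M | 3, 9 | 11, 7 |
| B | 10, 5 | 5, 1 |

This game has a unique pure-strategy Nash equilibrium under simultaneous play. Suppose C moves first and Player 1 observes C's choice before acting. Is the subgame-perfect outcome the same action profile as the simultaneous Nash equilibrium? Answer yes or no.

no

Work backward from Player 1's decision.
- L: Player 1 compares 5, 3, 10 and picks B; C would get 5.
- R: Player 1 compares 4, 11, 5 and picks M; C would get 7.
C's induced payoffs are 5, 7, so C commits to R. Subgame-perfect outcome: (M, R) with payoffs (11, 7).
Now find the simultaneous Nash equilibrium.
Player 1's best replies: L→B; R→M.
C's best replies: T→L; M→L; B→L.
The unique mutual best reply is (B, L), giving (10, 5).
Sequential outcome (M, R) differs from the Nash profile (B, L).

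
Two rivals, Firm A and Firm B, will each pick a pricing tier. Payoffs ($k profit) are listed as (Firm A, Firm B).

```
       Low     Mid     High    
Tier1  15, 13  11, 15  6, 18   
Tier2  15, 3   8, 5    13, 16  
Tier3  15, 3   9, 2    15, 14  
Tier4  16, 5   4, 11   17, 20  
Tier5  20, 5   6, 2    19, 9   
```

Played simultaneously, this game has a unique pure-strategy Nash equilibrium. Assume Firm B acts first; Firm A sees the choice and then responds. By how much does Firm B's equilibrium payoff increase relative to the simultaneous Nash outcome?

Firm A best-responds to each possible Firm B move:
- Low: Firm A compares 15, 15, 15, 16, 20 and picks Tier5; Firm B would get 5.
- Mid: Firm A compares 11, 8, 9, 4, 6 and picks Tier1; Firm B would get 15.
- High: Firm A compares 6, 13, 15, 17, 19 and picks Tier5; Firm B would get 9.
Maximizing over 5, 15, 9, Firm B chooses Mid. Subgame-perfect outcome: (Tier1, Mid) with payoffs (11, 15).
Now find the simultaneous Nash equilibrium.
Firm A's best replies: Low→Tier5; Mid→Tier1; High→Tier5.
Firm B's best replies: Tier1→High; Tier2→High; Tier3→High; Tier4→High; Tier5→High.
Only (Tier5, High) has each player best-responding; Nash payoffs (19, 9).
Firm B's commitment gain: 15 − 9 = 6.

6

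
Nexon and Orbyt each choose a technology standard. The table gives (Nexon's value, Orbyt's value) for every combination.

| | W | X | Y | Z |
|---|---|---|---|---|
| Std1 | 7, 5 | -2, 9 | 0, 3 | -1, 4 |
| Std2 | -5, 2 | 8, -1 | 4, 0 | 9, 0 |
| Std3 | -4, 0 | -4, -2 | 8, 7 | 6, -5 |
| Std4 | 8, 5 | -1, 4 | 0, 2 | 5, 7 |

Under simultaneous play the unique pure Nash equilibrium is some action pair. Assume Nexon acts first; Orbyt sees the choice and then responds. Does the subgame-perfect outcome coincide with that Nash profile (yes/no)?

Orbyt best-responds to each possible Nexon move:
- Std1 → Orbyt plays X (best of 5, 9, 3, 4); Nexon gets -2.
- Std2 → Orbyt plays W (best of 2, -1, 0, 0); Nexon gets -5.
- Std3 → Orbyt plays Y (best of 0, -2, 7, -5); Nexon gets 8.
- Std4 → Orbyt plays Z (best of 5, 4, 2, 7); Nexon gets 5.
Among -2, -5, 8, 5, the best is 8 at Std3. Subgame-perfect outcome: (Std3, Y) with payoffs (8, 7).
For the simultaneous game, intersect best replies.
Nexon's best replies: W→Std4; X→Std2; Y→Std3; Z→Std2.
Orbyt's best replies: Std1→X; Std2→W; Std3→Y; Std4→Z.
The unique mutual best reply is (Std3, Y), giving (8, 7).
Sequential outcome (Std3, Y) coincides with the Nash profile (Std3, Y).

yes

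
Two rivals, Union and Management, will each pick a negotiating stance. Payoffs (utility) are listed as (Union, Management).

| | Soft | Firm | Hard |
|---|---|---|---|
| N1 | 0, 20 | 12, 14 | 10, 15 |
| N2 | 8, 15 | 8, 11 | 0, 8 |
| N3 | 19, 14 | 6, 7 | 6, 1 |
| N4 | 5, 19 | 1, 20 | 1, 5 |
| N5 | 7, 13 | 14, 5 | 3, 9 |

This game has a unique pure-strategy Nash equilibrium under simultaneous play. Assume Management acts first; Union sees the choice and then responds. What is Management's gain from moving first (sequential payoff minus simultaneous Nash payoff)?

1

Union best-responds to each possible Management move:
- Soft: Union compares 0, 8, 19, 5, 7 and picks N3; Management would get 14.
- Firm: Union compares 12, 8, 6, 1, 14 and picks N5; Management would get 5.
- Hard: Union compares 10, 0, 6, 1, 3 and picks N1; Management would get 15.
Among 14, 5, 15, the best is 15 at Hard. Subgame-perfect outcome: (N1, Hard) with payoffs (10, 15).
Now find the simultaneous Nash equilibrium.
Union's best replies: Soft→N3; Firm→N5; Hard→N1.
Management's best replies: N1→Soft; N2→Soft; N3→Soft; N4→Firm; N5→Soft.
The unique mutual best reply is (N3, Soft), giving (19, 14).
Management's commitment gain: 15 − 14 = 1.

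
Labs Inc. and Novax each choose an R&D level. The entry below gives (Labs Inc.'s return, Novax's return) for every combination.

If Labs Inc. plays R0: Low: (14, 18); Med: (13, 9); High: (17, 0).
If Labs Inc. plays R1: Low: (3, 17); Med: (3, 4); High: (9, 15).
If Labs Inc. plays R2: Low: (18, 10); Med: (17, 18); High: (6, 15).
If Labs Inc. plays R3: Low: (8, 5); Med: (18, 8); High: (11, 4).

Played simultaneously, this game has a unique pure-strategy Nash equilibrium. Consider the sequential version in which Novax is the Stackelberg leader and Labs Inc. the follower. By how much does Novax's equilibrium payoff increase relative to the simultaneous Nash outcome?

2

Work backward from Labs Inc.'s decision.
- Low: BR = R2, leader payoff 10.
- Med: BR = R3, leader payoff 8.
- High: BR = R0, leader payoff 0.
Novax's induced payoffs are 10, 8, 0, so Novax commits to Low. Subgame-perfect outcome: (R2, Low) with payoffs (18, 10).
Now find the simultaneous Nash equilibrium.
Labs Inc.'s best replies: Low→R2; Med→R3; High→R0.
Novax's best replies: R0→Low; R1→Low; R2→Med; R3→Med.
The unique mutual best reply is (R3, Med), giving (18, 8).
Novax's commitment gain: 10 − 8 = 2.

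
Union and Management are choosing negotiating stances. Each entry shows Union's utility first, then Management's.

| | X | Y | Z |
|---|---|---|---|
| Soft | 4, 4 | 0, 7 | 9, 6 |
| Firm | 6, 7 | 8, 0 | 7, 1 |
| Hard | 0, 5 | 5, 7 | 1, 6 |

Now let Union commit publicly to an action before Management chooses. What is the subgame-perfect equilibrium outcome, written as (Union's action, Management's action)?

Work backward from Management's decision.
- Soft → Management plays Y (best of 4, 7, 6); Union gets 0.
- Firm → Management plays X (best of 7, 0, 1); Union gets 6.
- Hard → Management plays Y (best of 5, 7, 6); Union gets 5.
Union's induced payoffs are 0, 6, 5, so Union commits to Firm. Subgame-perfect outcome: (Firm, X) with payoffs (6, 7).

(Firm, X)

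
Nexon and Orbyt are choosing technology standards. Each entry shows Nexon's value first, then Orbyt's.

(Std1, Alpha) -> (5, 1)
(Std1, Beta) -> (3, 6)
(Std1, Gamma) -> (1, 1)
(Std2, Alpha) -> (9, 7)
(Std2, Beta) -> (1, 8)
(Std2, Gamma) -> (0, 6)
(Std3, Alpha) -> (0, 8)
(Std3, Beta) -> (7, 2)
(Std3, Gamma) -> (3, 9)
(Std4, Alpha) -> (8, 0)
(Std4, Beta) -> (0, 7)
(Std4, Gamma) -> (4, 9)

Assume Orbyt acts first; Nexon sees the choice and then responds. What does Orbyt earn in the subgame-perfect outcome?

Backward induction with Orbyt moving first.
- Alpha: Nexon compares 5, 9, 0, 8 and picks Std2; Orbyt would get 7.
- Beta: Nexon compares 3, 1, 7, 0 and picks Std3; Orbyt would get 2.
- Gamma: Nexon compares 1, 0, 3, 4 and picks Std4; Orbyt would get 9.
Orbyt's induced payoffs are 7, 2, 9, so Orbyt commits to Gamma. Subgame-perfect outcome: (Std4, Gamma) with payoffs (4, 9).

9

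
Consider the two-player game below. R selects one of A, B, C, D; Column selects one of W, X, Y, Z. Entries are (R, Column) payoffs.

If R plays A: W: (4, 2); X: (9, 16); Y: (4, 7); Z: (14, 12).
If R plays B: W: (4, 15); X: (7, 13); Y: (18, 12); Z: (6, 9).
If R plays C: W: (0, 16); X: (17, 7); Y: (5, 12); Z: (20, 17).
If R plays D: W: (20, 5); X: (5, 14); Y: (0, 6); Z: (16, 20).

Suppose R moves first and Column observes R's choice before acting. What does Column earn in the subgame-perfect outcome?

17

Backward induction with R moving first.
- A: Column compares 2, 16, 7, 12 and picks X; R would get 9.
- B: Column compares 15, 13, 12, 9 and picks W; R would get 4.
- C: Column compares 16, 7, 12, 17 and picks Z; R would get 20.
- D: Column compares 5, 14, 6, 20 and picks Z; R would get 16.
R's induced payoffs are 9, 4, 20, 16, so R commits to C. Subgame-perfect outcome: (C, Z) with payoffs (20, 17).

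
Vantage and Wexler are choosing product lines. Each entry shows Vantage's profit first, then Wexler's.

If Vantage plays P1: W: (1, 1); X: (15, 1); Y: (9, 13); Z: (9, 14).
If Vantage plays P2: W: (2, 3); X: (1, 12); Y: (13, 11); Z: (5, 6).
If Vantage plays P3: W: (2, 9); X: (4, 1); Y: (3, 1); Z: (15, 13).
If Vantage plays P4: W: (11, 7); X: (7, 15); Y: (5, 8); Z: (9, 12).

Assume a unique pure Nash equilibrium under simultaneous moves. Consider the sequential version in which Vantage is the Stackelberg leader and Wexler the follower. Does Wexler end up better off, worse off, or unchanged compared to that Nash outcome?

unchanged

Backward induction with Vantage moving first.
- P1 → Wexler plays Z (best of 1, 1, 13, 14); Vantage gets 9.
- P2 → Wexler plays X (best of 3, 12, 11, 6); Vantage gets 1.
- P3 → Wexler plays Z (best of 9, 1, 1, 13); Vantage gets 15.
- P4 → Wexler plays X (best of 7, 15, 8, 12); Vantage gets 7.
Among 9, 1, 15, 7, the best is 15 at P3. Subgame-perfect outcome: (P3, Z) with payoffs (15, 13).
Under simultaneous play:
Vantage's best replies: W→P4; X→P1; Y→P2; Z→P3.
Wexler's best replies: P1→Z; P2→X; P3→Z; P4→X.
The unique mutual best reply is (P3, Z), giving (15, 13).
Wexler earns 13 sequentially versus 13 at the Nash outcome: unchanged.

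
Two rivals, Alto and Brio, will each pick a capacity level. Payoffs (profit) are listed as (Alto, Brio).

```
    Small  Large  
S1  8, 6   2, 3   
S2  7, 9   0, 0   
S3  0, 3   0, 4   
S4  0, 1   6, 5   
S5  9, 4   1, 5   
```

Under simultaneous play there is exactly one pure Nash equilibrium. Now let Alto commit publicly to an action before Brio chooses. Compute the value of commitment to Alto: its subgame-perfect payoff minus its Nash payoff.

Work backward from Brio's decision.
- S1 → Brio plays Small (best of 6, 3); Alto gets 8.
- S2 → Brio plays Small (best of 9, 0); Alto gets 7.
- S3 → Brio plays Large (best of 3, 4); Alto gets 0.
- S4 → Brio plays Large (best of 1, 5); Alto gets 6.
- S5 → Brio plays Large (best of 4, 5); Alto gets 1.
Alto's induced payoffs are 8, 7, 0, 6, 1, so Alto commits to S1. Subgame-perfect outcome: (S1, Small) with payoffs (8, 6).
For the simultaneous game, intersect best replies.
Alto's best replies: Small→S5; Large→S4.
Brio's best replies: S1→Small; S2→Small; S3→Large; S4→Large; S5→Large.
The unique mutual best reply is (S4, Large), giving (6, 5).
Alto's commitment gain: 8 − 6 = 2.

2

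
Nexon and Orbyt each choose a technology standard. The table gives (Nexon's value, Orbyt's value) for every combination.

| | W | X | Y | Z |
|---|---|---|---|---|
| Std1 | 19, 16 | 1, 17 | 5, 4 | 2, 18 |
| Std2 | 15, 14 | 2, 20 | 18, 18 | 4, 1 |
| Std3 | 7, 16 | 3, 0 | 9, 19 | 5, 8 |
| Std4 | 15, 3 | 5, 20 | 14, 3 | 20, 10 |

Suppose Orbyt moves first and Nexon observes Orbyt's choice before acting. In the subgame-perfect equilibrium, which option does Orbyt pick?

Backward induction with Orbyt moving first.
- W: BR = Std1, leader payoff 16.
- X: BR = Std4, leader payoff 20.
- Y: BR = Std2, leader payoff 18.
- Z: BR = Std4, leader payoff 10.
Among 16, 20, 18, 10, the best is 20 at X. Subgame-perfect outcome: (Std4, X) with payoffs (5, 20).

X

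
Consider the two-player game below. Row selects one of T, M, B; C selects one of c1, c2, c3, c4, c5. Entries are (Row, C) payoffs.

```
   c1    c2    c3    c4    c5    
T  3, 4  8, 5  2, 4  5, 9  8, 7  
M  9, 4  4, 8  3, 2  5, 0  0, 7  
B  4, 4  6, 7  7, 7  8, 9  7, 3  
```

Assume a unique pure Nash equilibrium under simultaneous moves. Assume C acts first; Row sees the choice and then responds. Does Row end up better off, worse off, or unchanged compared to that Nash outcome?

Backward induction with C moving first.
- c1: Row compares 3, 9, 4 and picks M; C would get 4.
- c2: Row compares 8, 4, 6 and picks T; C would get 5.
- c3: Row compares 2, 3, 7 and picks B; C would get 7.
- c4: Row compares 5, 5, 8 and picks B; C would get 9.
- c5: Row compares 8, 0, 7 and picks T; C would get 7.
C's induced payoffs are 4, 5, 7, 9, 7, so C commits to c4. Subgame-perfect outcome: (B, c4) with payoffs (8, 9).
Now find the simultaneous Nash equilibrium.
Row's best replies: c1→M; c2→T; c3→B; c4→B; c5→T.
C's best replies: T→c4; M→c2; B→c4.
Only (B, c4) has each player best-responding; Nash payoffs (8, 9).
Row earns 8 sequentially versus 8 at the Nash outcome: unchanged.

unchanged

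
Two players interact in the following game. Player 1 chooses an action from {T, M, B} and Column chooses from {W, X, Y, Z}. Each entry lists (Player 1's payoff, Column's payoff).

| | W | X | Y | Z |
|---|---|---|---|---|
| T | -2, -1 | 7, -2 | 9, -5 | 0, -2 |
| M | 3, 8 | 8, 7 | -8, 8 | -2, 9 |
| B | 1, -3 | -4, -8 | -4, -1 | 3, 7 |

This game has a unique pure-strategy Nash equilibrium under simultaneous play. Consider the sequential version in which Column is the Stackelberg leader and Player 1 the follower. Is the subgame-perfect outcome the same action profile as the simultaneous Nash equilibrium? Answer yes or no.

Work backward from Player 1's decision.
- W: BR = M, leader payoff 8.
- X: BR = M, leader payoff 7.
- Y: BR = T, leader payoff -5.
- Z: BR = B, leader payoff 7.
Column's induced payoffs are 8, 7, -5, 7, so Column commits to W. Subgame-perfect outcome: (M, W) with payoffs (3, 8).
Now find the simultaneous Nash equilibrium.
Player 1's best replies: W→M; X→M; Y→T; Z→B.
Column's best replies: T→W; M→Z; B→Z.
The unique mutual best reply is (B, Z), giving (3, 7).
Sequential outcome (M, W) differs from the Nash profile (B, Z).

no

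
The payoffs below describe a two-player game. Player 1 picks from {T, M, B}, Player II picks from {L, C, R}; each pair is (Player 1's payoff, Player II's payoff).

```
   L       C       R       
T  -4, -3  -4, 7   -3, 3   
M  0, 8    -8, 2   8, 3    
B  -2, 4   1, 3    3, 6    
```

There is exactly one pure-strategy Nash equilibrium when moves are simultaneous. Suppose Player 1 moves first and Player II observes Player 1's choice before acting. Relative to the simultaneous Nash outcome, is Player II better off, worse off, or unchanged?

worse off

Work backward from Player II's decision.
- T: BR = C, leader payoff -4.
- M: BR = L, leader payoff 0.
- B: BR = R, leader payoff 3.
Maximizing over -4, 0, 3, Player 1 chooses B. Subgame-perfect outcome: (B, R) with payoffs (3, 6).
For the simultaneous game, intersect best replies.
Player 1's best replies: L→M; C→B; R→M.
Player II's best replies: T→C; M→L; B→R.
Only (M, L) has each player best-responding; Nash payoffs (0, 8).
Player II earns 6 sequentially versus 8 at the Nash outcome: worse off.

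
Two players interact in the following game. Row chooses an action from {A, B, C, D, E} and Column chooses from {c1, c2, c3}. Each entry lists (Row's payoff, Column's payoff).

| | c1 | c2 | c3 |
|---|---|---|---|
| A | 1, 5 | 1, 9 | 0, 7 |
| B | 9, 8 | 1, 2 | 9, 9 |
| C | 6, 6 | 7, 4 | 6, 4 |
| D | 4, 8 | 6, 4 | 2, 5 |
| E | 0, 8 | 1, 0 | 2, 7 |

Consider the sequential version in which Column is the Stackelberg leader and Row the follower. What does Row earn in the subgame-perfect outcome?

Work backward from Row's decision.
- c1: Row compares 1, 9, 6, 4, 0 and picks B; Column would get 8.
- c2: Row compares 1, 1, 7, 6, 1 and picks C; Column would get 4.
- c3: Row compares 0, 9, 6, 2, 2 and picks B; Column would get 9.
Column's induced payoffs are 8, 4, 9, so Column commits to c3. Subgame-perfect outcome: (B, c3) with payoffs (9, 9).

9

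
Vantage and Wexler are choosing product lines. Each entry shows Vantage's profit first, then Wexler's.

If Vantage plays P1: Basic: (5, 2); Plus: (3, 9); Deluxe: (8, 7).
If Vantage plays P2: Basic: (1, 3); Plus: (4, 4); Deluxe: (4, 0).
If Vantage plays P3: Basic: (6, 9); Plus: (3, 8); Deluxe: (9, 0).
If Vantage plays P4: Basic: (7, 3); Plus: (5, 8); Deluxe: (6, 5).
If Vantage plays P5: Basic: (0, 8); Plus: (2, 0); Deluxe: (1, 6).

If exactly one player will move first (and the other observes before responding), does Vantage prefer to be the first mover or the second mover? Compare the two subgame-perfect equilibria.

If Vantage leads: Wexler's best replies are P1→Plus, P2→Plus, P3→Basic, P4→Plus, P5→Basic; Vantage's induced payoffs 3, 4, 6, 5, 0; outcome (P3, Basic), payoffs (6, 9).
If Wexler leads: Vantage's best replies are Basic→P4, Plus→P4, Deluxe→P3; Wexler's induced payoffs 3, 8, 0; outcome (P4, Plus), payoffs (5, 8).
Vantage gets 6 moving first and 5 moving second, so Vantage prefers to move first.

first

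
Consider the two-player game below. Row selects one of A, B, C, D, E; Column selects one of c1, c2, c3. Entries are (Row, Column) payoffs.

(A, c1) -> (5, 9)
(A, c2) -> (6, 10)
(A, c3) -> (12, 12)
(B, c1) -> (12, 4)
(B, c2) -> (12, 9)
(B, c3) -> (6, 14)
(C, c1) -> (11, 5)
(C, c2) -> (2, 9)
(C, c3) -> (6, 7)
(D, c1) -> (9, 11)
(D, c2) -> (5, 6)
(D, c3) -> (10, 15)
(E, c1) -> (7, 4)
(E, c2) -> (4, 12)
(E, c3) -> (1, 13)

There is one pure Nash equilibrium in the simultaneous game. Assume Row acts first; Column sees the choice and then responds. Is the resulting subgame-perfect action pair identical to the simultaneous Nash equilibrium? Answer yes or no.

yes

Column best-responds to each possible Row move:
- A: Column compares 9, 10, 12 and picks c3; Row would get 12.
- B: Column compares 4, 9, 14 and picks c3; Row would get 6.
- C: Column compares 5, 9, 7 and picks c2; Row would get 2.
- D: Column compares 11, 6, 15 and picks c3; Row would get 10.
- E: Column compares 4, 12, 13 and picks c3; Row would get 1.
Among 12, 6, 2, 10, 1, the best is 12 at A. Subgame-perfect outcome: (A, c3) with payoffs (12, 12).
For the simultaneous game, intersect best replies.
Row's best replies: c1→B; c2→B; c3→A.
Column's best replies: A→c3; B→c3; C→c2; D→c3; E→c3.
The unique mutual best reply is (A, c3), giving (12, 12).
Sequential outcome (A, c3) coincides with the Nash profile (A, c3).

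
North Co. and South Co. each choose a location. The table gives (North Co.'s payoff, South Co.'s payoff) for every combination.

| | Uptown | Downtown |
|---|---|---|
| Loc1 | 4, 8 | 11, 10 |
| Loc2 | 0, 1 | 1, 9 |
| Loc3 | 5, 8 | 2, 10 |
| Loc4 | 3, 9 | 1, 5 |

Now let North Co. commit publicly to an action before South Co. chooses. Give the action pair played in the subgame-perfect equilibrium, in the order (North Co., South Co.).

Solve by backward induction (North Co. leads).
- Loc1 → South Co. plays Downtown (best of 8, 10); North Co. gets 11.
- Loc2 → South Co. plays Downtown (best of 1, 9); North Co. gets 1.
- Loc3 → South Co. plays Downtown (best of 8, 10); North Co. gets 2.
- Loc4 → South Co. plays Uptown (best of 9, 5); North Co. gets 3.
Among 11, 1, 2, 3, the best is 11 at Loc1. Subgame-perfect outcome: (Loc1, Downtown) with payoffs (11, 10).

(Loc1, Downtown)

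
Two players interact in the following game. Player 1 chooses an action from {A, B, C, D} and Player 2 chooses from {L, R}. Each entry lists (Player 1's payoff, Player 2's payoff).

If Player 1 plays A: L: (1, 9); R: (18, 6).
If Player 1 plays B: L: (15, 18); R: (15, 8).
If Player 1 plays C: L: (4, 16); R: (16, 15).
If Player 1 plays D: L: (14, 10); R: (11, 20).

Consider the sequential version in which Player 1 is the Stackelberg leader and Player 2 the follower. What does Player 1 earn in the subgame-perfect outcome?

15

Work backward from Player 2's decision.
- A: Player 2 compares 9, 6 and picks L; Player 1 would get 1.
- B: Player 2 compares 18, 8 and picks L; Player 1 would get 15.
- C: Player 2 compares 16, 15 and picks L; Player 1 would get 4.
- D: Player 2 compares 10, 20 and picks R; Player 1 would get 11.
Maximizing over 1, 15, 4, 11, Player 1 chooses B. Subgame-perfect outcome: (B, L) with payoffs (15, 18).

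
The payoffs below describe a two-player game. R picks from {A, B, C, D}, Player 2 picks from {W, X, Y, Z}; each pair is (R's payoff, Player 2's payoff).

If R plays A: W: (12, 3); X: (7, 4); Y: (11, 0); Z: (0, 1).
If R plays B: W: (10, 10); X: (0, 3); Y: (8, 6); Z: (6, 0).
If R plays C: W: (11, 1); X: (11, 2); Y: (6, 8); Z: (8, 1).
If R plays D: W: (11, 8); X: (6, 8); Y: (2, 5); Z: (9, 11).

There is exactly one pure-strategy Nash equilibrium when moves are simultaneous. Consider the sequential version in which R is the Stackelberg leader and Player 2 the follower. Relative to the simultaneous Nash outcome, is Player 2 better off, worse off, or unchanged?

Backward induction with R moving first.
- A: Player 2 compares 3, 4, 0, 1 and picks X; R would get 7.
- B: Player 2 compares 10, 3, 6, 0 and picks W; R would get 10.
- C: Player 2 compares 1, 2, 8, 1 and picks Y; R would get 6.
- D: Player 2 compares 8, 8, 5, 11 and picks Z; R would get 9.
Among 7, 10, 6, 9, the best is 10 at B. Subgame-perfect outcome: (B, W) with payoffs (10, 10).
Now find the simultaneous Nash equilibrium.
R's best replies: W→A; X→C; Y→A; Z→D.
Player 2's best replies: A→X; B→W; C→Y; D→Z.
Only (D, Z) has each player best-responding; Nash payoffs (9, 11).
Player 2 earns 10 sequentially versus 11 at the Nash outcome: worse off.

worse off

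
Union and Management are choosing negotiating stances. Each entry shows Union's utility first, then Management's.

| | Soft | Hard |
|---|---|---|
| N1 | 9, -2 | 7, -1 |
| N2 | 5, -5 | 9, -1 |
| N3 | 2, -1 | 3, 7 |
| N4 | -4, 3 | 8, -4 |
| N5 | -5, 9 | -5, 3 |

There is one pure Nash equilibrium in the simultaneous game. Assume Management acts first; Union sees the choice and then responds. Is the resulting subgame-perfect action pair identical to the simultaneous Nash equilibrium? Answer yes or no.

yes

Work backward from Union's decision.
- Soft: BR = N1, leader payoff -2.
- Hard: BR = N2, leader payoff -1.
Among -2, -1, the best is -1 at Hard. Subgame-perfect outcome: (N2, Hard) with payoffs (9, -1).
Now find the simultaneous Nash equilibrium.
Union's best replies: Soft→N1; Hard→N2.
Management's best replies: N1→Hard; N2→Hard; N3→Hard; N4→Soft; N5→Soft.
The unique mutual best reply is (N2, Hard), giving (9, -1).
Sequential outcome (N2, Hard) coincides with the Nash profile (N2, Hard).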